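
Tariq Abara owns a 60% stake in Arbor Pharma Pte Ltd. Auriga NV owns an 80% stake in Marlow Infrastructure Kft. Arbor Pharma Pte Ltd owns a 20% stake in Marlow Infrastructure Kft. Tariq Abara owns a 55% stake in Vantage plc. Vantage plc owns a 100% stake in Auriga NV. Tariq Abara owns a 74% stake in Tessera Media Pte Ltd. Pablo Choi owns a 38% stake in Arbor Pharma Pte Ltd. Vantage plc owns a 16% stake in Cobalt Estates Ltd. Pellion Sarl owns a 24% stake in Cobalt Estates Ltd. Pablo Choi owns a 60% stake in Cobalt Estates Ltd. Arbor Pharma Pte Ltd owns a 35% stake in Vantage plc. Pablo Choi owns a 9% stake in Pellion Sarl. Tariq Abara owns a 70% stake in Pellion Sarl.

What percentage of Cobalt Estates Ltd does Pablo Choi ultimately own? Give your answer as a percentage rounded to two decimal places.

64.29%

Pablo reaches Cobalt along 3 paths.
Via Pellion: 9% × 24% = 2.16%.
Direct stake: 60% = 60%.
Via Arbor → Vantage: 38% × 35% × 16% = 2.128%.
Total: 2.16% + 60% + 2.128% = 64.288%.
Rounded: 64.29%.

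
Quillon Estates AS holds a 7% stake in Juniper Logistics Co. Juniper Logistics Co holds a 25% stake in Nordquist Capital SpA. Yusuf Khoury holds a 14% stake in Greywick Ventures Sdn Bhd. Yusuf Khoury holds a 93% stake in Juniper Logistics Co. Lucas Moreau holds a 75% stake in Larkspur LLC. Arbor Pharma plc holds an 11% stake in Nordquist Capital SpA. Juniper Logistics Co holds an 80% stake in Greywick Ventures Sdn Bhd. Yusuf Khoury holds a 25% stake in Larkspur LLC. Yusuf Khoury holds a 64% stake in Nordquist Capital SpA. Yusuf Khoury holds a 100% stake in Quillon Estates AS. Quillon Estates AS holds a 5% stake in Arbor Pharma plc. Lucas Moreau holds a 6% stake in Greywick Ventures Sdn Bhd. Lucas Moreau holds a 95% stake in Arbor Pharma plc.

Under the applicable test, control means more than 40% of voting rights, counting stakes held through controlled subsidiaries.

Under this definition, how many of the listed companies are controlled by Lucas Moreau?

Lucas holds 75% of Larkspur, so Lucas controls Larkspur.
Lucas holds 95% of Arbor, so Lucas controls Arbor.
No other company's threshold is met.
Lucas controls 2 companies.

2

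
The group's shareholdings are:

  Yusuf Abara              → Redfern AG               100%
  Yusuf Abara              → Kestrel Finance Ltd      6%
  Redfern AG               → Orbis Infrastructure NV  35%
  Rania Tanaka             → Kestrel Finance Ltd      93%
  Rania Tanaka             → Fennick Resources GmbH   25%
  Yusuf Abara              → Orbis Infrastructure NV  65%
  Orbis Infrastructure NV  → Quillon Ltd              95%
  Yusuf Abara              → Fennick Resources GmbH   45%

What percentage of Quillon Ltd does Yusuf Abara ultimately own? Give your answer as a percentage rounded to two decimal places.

Yusuf reaches Quillon along 2 paths.
Via Orbis: 65% × 95% = 61.75%.
Via Redfern → Orbis: 100% × 35% × 95% = 33.25%.
Total: 61.75% + 33.25% = 95%.
Rounded: 95.00%.

95.00%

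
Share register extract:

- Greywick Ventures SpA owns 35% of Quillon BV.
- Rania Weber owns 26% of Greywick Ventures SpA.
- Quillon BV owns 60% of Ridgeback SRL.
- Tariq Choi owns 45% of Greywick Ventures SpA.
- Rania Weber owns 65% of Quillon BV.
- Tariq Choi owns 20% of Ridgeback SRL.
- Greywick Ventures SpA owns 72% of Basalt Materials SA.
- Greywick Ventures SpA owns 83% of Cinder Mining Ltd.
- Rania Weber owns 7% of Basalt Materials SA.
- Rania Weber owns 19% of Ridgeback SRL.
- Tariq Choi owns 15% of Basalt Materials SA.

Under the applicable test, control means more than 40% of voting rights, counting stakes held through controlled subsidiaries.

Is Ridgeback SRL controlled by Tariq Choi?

Tariq holds 45% of Greywick, so Tariq controls Greywick.
Greywick holds 83% of Cinder, so Tariq controls Cinder.
Greywick and Tariq together hold 72% + 15% = 87% of Basalt, so Tariq controls Basalt.
In Ridgeback, Tariq's side holds only 20%, not > 40%.
So Tariq does not control Ridgeback.

No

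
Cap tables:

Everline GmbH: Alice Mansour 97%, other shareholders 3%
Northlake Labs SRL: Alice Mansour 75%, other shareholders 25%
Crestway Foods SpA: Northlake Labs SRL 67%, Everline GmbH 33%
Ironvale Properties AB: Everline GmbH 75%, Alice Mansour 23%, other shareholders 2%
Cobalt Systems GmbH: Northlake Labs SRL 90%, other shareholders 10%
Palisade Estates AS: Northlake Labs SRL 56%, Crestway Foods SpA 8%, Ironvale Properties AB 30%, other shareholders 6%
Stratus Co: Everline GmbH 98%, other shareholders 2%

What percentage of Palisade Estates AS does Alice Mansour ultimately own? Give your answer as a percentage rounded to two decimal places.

Alice reaches Palisade along 5 paths.
Via Northlake: 75% × 56% = 42%.
Via Northlake → Crestway: 75% × 67% × 8% = 4.02%.
Via Everline → Crestway: 97% × 33% × 8% = 2.5608%.
Via Everline → Ironvale: 97% × 75% × 30% = 21.825%.
Via Ironvale: 23% × 30% = 6.9%.
Total: 42% + 4.02% + 2.5608% + 21.825% + 6.9% = 77.3058%.
Rounded: 77.31%.

77.31%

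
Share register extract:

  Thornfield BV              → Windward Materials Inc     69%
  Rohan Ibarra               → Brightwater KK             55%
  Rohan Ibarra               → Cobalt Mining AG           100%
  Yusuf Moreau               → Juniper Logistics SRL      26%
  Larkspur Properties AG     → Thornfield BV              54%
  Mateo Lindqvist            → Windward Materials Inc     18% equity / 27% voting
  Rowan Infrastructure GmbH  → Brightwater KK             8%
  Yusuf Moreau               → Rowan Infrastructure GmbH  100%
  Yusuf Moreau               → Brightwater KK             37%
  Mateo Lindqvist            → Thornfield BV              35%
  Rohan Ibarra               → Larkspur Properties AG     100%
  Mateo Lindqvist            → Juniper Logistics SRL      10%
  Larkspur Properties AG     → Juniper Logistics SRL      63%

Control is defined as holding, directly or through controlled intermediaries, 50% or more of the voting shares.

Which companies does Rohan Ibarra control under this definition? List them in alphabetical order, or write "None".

Brightwater KK, Cobalt Mining AG, Juniper Logistics SRL, Larkspur Properties AG, Thornfield BV, Windward Materials Inc

Rohan holds 100% of Larkspur, so Rohan controls Larkspur.
Larkspur holds 63% of Juniper, so Rohan controls Juniper.
Larkspur holds 54% of Thornfield, so Rohan controls Thornfield.
Rohan holds 100% of Cobalt, so Rohan controls Cobalt.
Thornfield holds 69% of Windward, so Rohan controls Windward.
Rohan holds 55% of Brightwater, so Rohan controls Brightwater.
No other company's threshold is met.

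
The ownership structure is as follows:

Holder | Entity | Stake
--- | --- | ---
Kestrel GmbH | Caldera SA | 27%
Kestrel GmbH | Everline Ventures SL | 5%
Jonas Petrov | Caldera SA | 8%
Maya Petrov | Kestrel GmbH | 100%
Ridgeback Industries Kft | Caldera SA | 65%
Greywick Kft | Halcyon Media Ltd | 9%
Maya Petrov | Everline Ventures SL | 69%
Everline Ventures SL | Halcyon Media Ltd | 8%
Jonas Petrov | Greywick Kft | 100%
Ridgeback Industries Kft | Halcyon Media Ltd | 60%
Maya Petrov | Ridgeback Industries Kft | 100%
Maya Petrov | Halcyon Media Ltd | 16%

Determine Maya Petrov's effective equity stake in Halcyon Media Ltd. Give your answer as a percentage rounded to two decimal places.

81.92%

Maya reaches Halcyon along 4 paths.
Direct stake: 16% = 16%.
Via Ridgeback: 100% × 60% = 60%.
Via Kestrel → Everline: 100% × 5% × 8% = 0.4%.
Via Everline: 69% × 8% = 5.52%.
Total: 16% + 60% + 0.4% + 5.52% = 81.92%.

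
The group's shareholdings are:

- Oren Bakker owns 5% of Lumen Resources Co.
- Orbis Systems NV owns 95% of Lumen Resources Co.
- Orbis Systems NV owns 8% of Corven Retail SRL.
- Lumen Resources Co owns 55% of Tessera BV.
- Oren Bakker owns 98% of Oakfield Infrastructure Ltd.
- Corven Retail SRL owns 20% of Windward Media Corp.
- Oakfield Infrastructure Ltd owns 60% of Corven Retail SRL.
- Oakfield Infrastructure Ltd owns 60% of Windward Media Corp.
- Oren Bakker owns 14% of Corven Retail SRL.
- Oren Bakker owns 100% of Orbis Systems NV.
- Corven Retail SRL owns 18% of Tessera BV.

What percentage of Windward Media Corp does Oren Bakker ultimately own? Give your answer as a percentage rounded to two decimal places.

74.96%

Oren reaches Windward along 4 paths.
Via Oakfield → Corven: 98% × 60% × 20% = 11.76%.
Via Corven: 14% × 20% = 2.8%.
Via Orbis → Corven: 100% × 8% × 20% = 1.6%.
Via Oakfield: 98% × 60% = 58.8%.
Total: 11.76% + 2.8% + 1.6% + 58.8% = 74.96%.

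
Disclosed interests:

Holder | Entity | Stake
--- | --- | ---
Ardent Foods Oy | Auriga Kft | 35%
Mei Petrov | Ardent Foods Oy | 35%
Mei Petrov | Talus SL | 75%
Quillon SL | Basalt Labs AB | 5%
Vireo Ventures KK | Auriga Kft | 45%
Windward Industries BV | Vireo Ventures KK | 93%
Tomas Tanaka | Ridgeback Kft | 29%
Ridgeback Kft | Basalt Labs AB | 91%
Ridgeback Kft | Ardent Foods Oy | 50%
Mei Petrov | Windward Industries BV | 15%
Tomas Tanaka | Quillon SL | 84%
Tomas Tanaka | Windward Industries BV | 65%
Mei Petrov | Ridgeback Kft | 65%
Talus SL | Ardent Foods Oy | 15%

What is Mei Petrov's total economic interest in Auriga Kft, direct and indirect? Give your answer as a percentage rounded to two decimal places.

33.84%

Mei reaches Auriga along 4 paths.
Via Windward → Vireo: 15% × 93% × 45% = 6.2775%.
Via Ridgeback → Ardent: 65% × 50% × 35% = 11.375%.
Via Talus → Ardent: 75% × 15% × 35% = 3.9375%.
Via Ardent: 35% × 35% = 12.25%.
Total: 6.2775% + 11.375% + 3.9375% + 12.25% = 33.84%.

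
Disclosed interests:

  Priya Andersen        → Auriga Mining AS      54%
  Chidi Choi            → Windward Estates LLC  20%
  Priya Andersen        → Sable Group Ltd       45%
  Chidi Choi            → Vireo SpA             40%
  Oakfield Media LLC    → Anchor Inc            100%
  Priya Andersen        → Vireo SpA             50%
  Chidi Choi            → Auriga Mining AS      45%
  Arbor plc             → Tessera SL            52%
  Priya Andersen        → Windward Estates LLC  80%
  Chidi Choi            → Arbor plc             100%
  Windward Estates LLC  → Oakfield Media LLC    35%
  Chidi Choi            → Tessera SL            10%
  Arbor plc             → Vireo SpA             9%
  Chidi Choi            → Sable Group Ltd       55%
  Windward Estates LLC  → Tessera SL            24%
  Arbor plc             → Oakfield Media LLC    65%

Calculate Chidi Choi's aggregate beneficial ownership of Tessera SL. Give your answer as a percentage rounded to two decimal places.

Chidi reaches Tessera along 3 paths.
Via Windward: 20% × 24% = 4.8%.
Via Arbor: 100% × 52% = 52%.
Direct stake: 10% = 10%.
Total: 4.8% + 52% + 10% = 66.8%.
Rounded: 66.80%.

66.80%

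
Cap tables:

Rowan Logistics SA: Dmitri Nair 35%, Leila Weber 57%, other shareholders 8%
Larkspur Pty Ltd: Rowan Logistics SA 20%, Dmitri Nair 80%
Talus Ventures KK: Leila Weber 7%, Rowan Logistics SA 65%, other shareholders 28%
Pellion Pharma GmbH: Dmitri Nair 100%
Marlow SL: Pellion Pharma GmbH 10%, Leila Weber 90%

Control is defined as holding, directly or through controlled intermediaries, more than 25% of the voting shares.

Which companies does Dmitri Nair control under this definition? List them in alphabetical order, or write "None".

Larkspur Pty Ltd, Pellion Pharma GmbH, Rowan Logistics SA, Talus Ventures KK

Dmitri holds 35% of Rowan, so Dmitri controls Rowan.
Rowan and Dmitri together hold 20% + 80% = 100% of Larkspur, so Dmitri controls Larkspur.
Rowan holds 65% of Talus, so Dmitri controls Talus.
Dmitri holds 100% of Pellion, so Dmitri controls Pellion.
No other company's threshold is met.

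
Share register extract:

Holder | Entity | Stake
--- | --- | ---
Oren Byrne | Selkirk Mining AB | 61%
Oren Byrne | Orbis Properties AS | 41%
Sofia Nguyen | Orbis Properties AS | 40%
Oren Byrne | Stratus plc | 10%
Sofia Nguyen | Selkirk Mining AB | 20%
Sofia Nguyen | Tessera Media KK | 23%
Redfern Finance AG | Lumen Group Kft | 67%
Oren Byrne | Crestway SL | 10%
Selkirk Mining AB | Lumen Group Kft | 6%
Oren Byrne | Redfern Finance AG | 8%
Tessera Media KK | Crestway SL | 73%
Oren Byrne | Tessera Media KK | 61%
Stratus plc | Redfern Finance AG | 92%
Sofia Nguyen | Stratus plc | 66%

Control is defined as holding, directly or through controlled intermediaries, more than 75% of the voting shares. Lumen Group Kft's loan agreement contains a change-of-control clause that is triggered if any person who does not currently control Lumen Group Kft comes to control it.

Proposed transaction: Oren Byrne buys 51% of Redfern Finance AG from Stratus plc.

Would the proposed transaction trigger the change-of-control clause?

The purchase adds only to Oren's holdings (Stratus's stake shrinks), so Oren is the only person who could newly come to control Lumen.
Oren's largest direct stake is 61% in Tessera, which does not meet the threshold, so Oren controls no company.
Neither Oren nor any entity Oren controls holds any voting interest in Lumen.
So before the transaction, Oren does not control Lumen.
After the purchase, Oren's direct stake in Redfern rises to 8% + 51% = 59%, and Stratus's stake falls to 41%.
Oren's side now holds 59% of Redfern, not > 75%, so Oren still does not control Redfern.
After the transaction, neither Oren nor any entity Oren controls holds a voting interest in Lumen, so Oren still does not control it.
No new person acquires control, so the clause is not triggered.

No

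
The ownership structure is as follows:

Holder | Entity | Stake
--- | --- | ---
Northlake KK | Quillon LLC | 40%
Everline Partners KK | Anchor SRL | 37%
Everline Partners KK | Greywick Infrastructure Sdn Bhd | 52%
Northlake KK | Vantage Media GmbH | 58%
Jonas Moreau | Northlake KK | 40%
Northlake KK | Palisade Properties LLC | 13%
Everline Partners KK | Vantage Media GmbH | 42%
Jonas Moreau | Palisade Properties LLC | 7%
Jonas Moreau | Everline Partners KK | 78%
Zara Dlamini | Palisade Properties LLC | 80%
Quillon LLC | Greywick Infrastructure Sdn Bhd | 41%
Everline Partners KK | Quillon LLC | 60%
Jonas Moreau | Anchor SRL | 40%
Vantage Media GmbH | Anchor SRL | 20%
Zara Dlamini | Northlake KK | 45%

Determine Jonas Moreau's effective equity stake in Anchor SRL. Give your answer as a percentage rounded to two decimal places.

Jonas reaches Anchor along 4 paths.
Via Everline: 78% × 37% = 28.86%.
Direct stake: 40% = 40%.
Via Northlake → Vantage: 40% × 58% × 20% = 4.64%.
Via Everline → Vantage: 78% × 42% × 20% = 6.552%.
Total: 28.86% + 40% + 4.64% + 6.552% = 80.052%.
Rounded: 80.05%.

80.05%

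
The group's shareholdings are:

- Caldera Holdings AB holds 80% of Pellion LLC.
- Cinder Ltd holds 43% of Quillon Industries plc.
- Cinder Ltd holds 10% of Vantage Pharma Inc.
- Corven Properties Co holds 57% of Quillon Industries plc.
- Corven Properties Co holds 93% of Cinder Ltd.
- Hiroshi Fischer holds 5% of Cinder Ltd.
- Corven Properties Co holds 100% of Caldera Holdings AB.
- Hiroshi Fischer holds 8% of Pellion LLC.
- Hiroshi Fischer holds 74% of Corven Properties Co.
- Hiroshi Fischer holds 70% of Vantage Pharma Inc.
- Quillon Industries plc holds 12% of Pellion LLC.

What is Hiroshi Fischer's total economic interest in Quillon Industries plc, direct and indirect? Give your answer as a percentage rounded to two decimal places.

73.92%

Hiroshi reaches Quillon along 3 paths.
Via Corven: 74% × 57% = 42.18%.
Via Corven → Cinder: 74% × 93% × 43% = 29.5926%.
Via Cinder: 5% × 43% = 2.15%.
Total: 42.18% + 29.5926% + 2.15% = 73.9226%.
Rounded: 73.92%.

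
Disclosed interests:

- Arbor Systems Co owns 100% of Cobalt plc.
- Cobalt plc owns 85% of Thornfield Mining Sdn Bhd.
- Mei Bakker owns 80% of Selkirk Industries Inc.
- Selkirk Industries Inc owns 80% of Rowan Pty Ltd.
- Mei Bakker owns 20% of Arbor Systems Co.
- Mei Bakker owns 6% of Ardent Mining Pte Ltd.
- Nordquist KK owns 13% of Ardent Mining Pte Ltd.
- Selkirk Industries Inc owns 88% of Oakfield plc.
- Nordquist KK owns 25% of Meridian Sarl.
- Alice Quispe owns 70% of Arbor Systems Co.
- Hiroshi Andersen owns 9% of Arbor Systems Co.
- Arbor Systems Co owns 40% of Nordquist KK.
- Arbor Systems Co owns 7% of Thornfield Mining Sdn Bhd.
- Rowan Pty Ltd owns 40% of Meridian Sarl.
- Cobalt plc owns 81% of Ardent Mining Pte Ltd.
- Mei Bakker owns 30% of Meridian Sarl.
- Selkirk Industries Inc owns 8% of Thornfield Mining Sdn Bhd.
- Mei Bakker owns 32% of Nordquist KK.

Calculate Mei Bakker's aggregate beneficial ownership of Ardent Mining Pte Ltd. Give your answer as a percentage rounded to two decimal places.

27.40%

Mei reaches Ardent along 4 paths.
Via Nordquist: 32% × 13% = 4.16%.
Via Arbor → Nordquist: 20% × 40% × 13% = 1.04%.
Direct stake: 6% = 6%.
Via Arbor → Cobalt: 20% × 100% × 81% = 16.2%.
Total: 4.16% + 1.04% + 6% + 16.2% = 27.4%.
Rounded: 27.40%.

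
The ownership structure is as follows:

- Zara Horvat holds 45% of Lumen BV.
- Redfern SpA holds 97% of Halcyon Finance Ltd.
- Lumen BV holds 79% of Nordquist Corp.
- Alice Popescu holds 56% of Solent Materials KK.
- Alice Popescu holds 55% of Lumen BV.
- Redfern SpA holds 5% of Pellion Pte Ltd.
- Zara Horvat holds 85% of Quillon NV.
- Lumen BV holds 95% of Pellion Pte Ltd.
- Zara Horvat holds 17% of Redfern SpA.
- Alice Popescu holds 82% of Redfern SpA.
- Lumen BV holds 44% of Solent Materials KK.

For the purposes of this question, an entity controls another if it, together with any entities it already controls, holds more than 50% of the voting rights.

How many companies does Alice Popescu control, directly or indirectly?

6

Alice holds 82% of Redfern, so Alice controls Redfern.
Alice holds 55% of Lumen, so Alice controls Lumen.
Alice and Lumen together hold 56% + 44% = 100% of Solent, so Alice controls Solent.
Redfern holds 97% of Halcyon, so Alice controls Halcyon.
Lumen holds 79% of Nordquist, so Alice controls Nordquist.
Redfern and Lumen together hold 5% + 95% = 100% of Pellion, so Alice controls Pellion.
No other company's threshold is met.
Alice controls 6 companies.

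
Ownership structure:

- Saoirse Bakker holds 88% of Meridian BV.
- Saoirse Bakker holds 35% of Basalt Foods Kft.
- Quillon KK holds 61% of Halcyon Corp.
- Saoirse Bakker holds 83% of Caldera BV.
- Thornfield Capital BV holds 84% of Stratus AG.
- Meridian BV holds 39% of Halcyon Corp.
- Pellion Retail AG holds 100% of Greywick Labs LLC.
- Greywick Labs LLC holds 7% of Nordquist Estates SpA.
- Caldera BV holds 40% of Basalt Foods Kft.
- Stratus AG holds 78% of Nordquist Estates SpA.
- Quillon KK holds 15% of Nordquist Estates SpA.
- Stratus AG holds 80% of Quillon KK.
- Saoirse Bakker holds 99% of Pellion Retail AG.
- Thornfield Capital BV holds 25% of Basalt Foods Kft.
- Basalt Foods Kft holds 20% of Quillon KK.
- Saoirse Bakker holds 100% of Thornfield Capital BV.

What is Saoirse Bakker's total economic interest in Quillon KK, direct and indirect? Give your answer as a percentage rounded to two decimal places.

Saoirse reaches Quillon along 4 paths.
Via Thornfield → Stratus: 100% × 84% × 80% = 67.2%.
Via Caldera → Basalt: 83% × 40% × 20% = 6.64%.
Via Thornfield → Basalt: 100% × 25% × 20% = 5%.
Via Basalt: 35% × 20% = 7%.
Total: 67.2% + 6.64% + 5% + 7% = 85.84%.

85.84%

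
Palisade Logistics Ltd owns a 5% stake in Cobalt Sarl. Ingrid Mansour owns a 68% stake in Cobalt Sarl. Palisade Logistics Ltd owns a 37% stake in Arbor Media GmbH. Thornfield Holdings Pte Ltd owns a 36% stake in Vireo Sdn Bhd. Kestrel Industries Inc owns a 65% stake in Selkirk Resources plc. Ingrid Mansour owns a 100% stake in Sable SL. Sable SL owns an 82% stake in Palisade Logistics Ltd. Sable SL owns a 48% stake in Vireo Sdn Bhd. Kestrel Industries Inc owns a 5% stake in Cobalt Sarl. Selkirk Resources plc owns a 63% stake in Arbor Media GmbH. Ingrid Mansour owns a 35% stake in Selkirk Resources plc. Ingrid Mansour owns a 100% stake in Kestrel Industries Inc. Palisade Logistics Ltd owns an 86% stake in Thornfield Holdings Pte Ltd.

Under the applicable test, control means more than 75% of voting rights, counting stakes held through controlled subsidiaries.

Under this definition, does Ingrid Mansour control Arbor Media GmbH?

Yes

Ingrid holds 100% of Kestrel, so Ingrid controls Kestrel.
Kestrel and Ingrid together hold 65% + 35% = 100% of Selkirk, so Ingrid controls Selkirk.
Ingrid holds 100% of Sable, so Ingrid controls Sable.
Sable holds 82% of Palisade, so Ingrid controls Palisade.
Selkirk and Palisade together hold 63% + 37% = 100% of Arbor, so Ingrid controls Arbor.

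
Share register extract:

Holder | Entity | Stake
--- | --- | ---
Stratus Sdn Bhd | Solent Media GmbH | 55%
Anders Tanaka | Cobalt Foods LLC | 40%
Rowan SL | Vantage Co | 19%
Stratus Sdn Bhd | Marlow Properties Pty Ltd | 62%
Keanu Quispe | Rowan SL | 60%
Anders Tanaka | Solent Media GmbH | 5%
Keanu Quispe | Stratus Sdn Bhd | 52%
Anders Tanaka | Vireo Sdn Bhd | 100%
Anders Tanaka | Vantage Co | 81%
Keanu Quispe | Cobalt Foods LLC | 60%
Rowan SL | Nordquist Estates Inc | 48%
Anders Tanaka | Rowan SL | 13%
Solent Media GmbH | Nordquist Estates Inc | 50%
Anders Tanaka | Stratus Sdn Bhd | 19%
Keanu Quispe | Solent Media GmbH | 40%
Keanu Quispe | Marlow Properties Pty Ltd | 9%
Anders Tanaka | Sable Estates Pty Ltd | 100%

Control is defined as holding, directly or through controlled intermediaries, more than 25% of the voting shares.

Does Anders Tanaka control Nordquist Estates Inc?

No

Anders holds 40% of Cobalt, so Anders controls Cobalt.
Anders holds 81% of Vantage, so Anders controls Vantage.
Anders holds 100% of Vireo, so Anders controls Vireo.
Anders holds 100% of Sable, so Anders controls Sable.
Neither Anders nor any entity Anders controls holds any voting interest in Nordquist.
So Anders does not control Nordquist.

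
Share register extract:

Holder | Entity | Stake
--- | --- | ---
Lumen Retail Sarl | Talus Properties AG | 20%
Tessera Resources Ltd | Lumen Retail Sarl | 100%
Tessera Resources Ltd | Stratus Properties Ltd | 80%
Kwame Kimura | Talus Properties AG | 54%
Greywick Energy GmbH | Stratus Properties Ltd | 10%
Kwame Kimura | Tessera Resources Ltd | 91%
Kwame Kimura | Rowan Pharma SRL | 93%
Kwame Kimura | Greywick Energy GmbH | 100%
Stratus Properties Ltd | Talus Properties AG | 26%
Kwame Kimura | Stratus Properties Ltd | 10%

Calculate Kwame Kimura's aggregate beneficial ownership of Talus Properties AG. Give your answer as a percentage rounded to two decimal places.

96.33%

Kwame reaches Talus along 5 paths.
Direct stake: 54% = 54%.
Via Tessera → Lumen: 91% × 100% × 20% = 18.2%.
Via Tessera → Stratus: 91% × 80% × 26% = 18.928%.
Via Greywick → Stratus: 100% × 10% × 26% = 2.6%.
Via Stratus: 10% × 26% = 2.6%.
Total: 54% + 18.2% + 18.928% + 2.6% + 2.6% = 96.328%.
Rounded: 96.33%.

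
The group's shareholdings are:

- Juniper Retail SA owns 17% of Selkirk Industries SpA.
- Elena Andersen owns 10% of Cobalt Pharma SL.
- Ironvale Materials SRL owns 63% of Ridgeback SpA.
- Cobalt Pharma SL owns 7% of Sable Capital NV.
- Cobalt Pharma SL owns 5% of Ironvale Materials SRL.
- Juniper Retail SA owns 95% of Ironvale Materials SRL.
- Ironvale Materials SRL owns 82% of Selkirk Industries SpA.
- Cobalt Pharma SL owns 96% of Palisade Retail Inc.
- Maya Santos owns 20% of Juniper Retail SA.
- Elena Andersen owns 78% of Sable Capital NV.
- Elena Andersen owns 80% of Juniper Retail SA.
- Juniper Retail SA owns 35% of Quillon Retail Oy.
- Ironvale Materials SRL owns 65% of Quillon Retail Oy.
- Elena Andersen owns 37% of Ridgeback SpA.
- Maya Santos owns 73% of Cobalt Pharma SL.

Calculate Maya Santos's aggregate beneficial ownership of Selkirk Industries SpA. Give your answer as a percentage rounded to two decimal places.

21.97%

Maya reaches Selkirk along 3 paths.
Via Cobalt → Ironvale: 73% × 5% × 82% = 2.993%.
Via Juniper → Ironvale: 20% × 95% × 82% = 15.58%.
Via Juniper: 20% × 17% = 3.4%.
Total: 2.993% + 15.58% + 3.4% = 21.973%.
Rounded: 21.97%.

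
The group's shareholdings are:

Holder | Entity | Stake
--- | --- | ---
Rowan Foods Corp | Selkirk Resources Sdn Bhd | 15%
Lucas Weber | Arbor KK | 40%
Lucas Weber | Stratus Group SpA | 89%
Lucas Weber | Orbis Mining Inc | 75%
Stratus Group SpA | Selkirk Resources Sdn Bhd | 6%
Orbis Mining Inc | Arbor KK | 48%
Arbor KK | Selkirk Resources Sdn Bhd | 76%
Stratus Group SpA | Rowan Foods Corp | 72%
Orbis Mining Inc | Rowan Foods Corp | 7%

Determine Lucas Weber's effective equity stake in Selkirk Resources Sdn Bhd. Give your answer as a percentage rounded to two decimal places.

73.50%

Lucas reaches Selkirk along 5 paths.
Via Orbis → Arbor: 75% × 48% × 76% = 27.36%.
Via Arbor: 40% × 76% = 30.4%.
Via Stratus: 89% × 6% = 5.34%.
Via Stratus → Rowan: 89% × 72% × 15% = 9.612%.
Via Orbis → Rowan: 75% × 7% × 15% = 0.7875%.
Total: 27.36% + 30.4% + 5.34% + 9.612% + 0.7875% = 73.4995%.
Rounded: 73.50%.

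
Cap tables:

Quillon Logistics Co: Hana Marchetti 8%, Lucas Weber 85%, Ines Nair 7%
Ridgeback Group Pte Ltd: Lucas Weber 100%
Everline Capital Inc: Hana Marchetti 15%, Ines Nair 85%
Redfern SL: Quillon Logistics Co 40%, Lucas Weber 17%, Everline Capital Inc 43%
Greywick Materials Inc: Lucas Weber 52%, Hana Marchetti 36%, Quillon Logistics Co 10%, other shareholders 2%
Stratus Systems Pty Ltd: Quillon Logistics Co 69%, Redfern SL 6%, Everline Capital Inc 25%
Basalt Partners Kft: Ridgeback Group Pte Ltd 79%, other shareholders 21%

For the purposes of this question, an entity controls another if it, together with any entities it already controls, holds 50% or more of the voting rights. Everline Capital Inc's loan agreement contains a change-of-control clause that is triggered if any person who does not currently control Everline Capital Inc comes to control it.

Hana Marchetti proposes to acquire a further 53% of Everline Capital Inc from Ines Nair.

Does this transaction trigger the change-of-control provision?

Yes

The purchase adds only to Hana's holdings (Ines's stake shrinks), so Hana is the only person who could newly come to control Everline.
Hana's largest direct stake is 36% in Greywick, which does not meet the threshold, so Hana controls no company.
In Everline, Hana's side holds only 15%, not ≥ 50%.
So before the transaction, Hana does not control Everline.
After the purchase, Hana's direct stake in Everline rises to 15% + 53% = 68%, and Ines's stake falls to 32%.
Hana holds 68% of Everline, so Hana controls Everline.
Hana did not control Everline before and does after, so the clause is triggered.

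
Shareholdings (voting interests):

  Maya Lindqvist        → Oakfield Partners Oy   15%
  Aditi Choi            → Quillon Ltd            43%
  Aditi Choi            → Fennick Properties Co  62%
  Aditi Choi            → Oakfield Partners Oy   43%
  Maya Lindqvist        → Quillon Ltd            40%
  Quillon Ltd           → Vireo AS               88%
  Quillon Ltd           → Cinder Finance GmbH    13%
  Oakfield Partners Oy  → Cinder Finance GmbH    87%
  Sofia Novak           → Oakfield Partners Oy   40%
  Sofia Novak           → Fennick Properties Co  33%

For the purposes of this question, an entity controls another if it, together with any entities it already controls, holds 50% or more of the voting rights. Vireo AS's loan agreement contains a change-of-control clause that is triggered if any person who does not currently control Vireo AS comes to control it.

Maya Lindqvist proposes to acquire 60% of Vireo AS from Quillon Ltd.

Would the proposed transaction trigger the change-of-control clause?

The purchase adds only to Maya's holdings (Quillon's stake shrinks), so Maya is the only person who could newly come to control Vireo.
Maya's largest direct stake is 40% in Quillon, which does not meet the threshold, so Maya controls no company.
Neither Maya nor any entity Maya controls holds any voting interest in Vireo.
So before the transaction, Maya does not control Vireo.
After the purchase, Maya holds 60% of Vireo directly, and Quillon's stake falls to 28%.
Maya holds 60% of Vireo, so Maya controls Vireo.
Maya did not control Vireo before and does after, so the clause is triggered.

Yes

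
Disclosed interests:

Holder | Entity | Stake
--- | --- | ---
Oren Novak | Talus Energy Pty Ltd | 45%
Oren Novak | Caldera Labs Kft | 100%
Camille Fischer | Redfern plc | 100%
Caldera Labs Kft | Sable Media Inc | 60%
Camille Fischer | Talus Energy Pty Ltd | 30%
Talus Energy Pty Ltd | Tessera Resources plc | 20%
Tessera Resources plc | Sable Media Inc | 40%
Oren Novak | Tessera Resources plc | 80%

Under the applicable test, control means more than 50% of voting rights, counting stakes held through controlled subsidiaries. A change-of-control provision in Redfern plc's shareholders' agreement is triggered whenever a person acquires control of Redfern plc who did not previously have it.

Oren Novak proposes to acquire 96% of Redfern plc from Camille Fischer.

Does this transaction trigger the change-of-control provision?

Yes

The purchase adds only to Oren's holdings (Camille's stake shrinks), so Oren is the only person who could newly come to control Redfern.
Oren holds 100% of Caldera, so Oren controls Caldera.
Oren holds 80% of Tessera, so Oren controls Tessera.
Tessera and Caldera together hold 40% + 60% = 100% of Sable, so Oren controls Sable.
Neither Oren nor any entity Oren controls holds any voting interest in Redfern.
So before the transaction, Oren does not control Redfern.
After the purchase, Oren holds 96% of Redfern directly, and Camille's stake falls to 4%.
Oren holds 96% of Redfern, so Oren controls Redfern.
Oren did not control Redfern before and does after, so the clause is triggered.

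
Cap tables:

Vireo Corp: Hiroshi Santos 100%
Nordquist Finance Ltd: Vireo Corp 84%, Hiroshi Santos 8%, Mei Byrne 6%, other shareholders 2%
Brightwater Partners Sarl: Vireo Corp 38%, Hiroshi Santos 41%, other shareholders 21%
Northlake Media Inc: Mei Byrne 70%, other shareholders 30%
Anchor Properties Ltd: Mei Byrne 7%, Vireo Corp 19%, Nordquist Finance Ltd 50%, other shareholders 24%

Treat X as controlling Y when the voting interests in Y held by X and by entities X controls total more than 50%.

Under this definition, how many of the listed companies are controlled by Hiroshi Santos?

4

Hiroshi holds 100% of Vireo, so Hiroshi controls Vireo.
Vireo and Hiroshi together hold 84% + 8% = 92% of Nordquist, so Hiroshi controls Nordquist.
Vireo and Hiroshi together hold 38% + 41% = 79% of Brightwater, so Hiroshi controls Brightwater.
Vireo and Nordquist together hold 19% + 50% = 69% of Anchor, so Hiroshi controls Anchor.
No other company's threshold is met.
Hiroshi controls 4 companies.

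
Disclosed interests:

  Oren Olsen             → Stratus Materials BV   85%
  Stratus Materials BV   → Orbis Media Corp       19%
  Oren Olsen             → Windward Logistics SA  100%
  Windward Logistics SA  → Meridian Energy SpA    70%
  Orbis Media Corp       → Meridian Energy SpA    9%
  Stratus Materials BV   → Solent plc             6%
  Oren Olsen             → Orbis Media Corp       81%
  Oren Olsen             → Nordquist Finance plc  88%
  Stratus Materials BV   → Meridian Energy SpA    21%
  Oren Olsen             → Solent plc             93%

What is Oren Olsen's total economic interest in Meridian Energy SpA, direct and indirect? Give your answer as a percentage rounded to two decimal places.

Oren reaches Meridian along 4 paths.
Via Windward: 100% × 70% = 70%.
Via Stratus: 85% × 21% = 17.85%.
Via Stratus → Orbis: 85% × 19% × 9% = 1.4535%.
Via Orbis: 81% × 9% = 7.29%.
Total: 70% + 17.85% + 1.4535% + 7.29% = 96.5935%.
Rounded: 96.59%.

96.59%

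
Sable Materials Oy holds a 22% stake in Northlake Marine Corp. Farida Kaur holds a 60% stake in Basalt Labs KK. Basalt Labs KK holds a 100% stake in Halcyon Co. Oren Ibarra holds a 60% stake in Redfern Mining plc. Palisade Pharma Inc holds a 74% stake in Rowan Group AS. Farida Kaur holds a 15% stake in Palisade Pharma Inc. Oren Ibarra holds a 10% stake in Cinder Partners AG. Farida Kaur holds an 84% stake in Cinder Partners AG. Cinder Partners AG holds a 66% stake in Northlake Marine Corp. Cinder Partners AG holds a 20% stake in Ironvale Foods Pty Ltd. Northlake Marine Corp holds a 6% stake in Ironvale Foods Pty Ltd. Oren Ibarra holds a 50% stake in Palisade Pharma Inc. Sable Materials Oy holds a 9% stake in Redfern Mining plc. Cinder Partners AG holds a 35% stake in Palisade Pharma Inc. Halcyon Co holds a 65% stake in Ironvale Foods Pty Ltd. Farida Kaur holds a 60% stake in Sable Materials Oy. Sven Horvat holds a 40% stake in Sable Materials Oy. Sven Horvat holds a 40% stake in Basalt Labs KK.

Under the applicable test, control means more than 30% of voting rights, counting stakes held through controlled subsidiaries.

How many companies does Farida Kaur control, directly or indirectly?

8

Farida holds 60% of Sable, so Farida controls Sable.
Farida holds 84% of Cinder, so Farida controls Cinder.
Farida holds 60% of Basalt, so Farida controls Basalt.
Basalt holds 100% of Halcyon, so Farida controls Halcyon.
Sable and Cinder together hold 22% + 66% = 88% of Northlake, so Farida controls Northlake.
Cinder and Farida together hold 35% + 15% = 50% of Palisade, so Farida controls Palisade.
Palisade holds 74% of Rowan, so Farida controls Rowan.
Cinder and Northlake and Halcyon together hold 20% + 6% + 65% = 91% of Ironvale, so Farida controls Ironvale.
No other company's threshold is met.
Farida controls 8 companies.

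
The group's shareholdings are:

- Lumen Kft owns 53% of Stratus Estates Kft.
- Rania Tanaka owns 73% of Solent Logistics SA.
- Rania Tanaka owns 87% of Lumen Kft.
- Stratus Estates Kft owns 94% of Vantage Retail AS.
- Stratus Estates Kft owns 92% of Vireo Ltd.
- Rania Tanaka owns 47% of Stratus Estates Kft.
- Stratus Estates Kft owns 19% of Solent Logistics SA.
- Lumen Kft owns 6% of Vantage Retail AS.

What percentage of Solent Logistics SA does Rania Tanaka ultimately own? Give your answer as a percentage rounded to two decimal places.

90.69%

Rania reaches Solent along 3 paths.
Direct stake: 73% = 73%.
Via Stratus: 47% × 19% = 8.93%.
Via Lumen → Stratus: 87% × 53% × 19% = 8.7609%.
Total: 73% + 8.93% + 8.7609% = 90.6909%.
Rounded: 90.69%.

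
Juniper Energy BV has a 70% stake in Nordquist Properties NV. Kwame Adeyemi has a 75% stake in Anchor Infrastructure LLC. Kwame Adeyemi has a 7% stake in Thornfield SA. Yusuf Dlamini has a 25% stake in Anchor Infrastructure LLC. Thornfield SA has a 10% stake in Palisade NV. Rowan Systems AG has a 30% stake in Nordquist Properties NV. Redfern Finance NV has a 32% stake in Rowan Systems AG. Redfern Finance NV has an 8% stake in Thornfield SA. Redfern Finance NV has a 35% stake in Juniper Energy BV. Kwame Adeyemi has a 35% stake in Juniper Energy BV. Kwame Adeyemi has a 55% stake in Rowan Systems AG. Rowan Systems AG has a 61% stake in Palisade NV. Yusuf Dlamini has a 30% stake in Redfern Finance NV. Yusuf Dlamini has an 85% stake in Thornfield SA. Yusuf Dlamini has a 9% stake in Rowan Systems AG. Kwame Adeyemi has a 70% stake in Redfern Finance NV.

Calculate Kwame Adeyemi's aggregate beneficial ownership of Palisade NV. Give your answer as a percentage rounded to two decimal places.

Kwame reaches Palisade along 4 paths.
Via Redfern → Thornfield: 70% × 8% × 10% = 0.56%.
Via Thornfield: 7% × 10% = 0.7%.
Via Redfern → Rowan: 70% × 32% × 61% = 13.664%.
Via Rowan: 55% × 61% = 33.55%.
Total: 0.56% + 0.7% + 13.664% + 33.55% = 48.474%.
Rounded: 48.47%.

48.47%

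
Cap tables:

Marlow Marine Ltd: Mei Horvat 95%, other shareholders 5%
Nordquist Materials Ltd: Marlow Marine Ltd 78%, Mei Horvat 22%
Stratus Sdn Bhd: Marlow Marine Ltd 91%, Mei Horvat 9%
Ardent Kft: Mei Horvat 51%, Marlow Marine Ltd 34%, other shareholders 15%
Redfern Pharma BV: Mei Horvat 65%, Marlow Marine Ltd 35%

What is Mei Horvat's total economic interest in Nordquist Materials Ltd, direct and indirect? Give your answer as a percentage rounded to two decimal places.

Mei reaches Nordquist along 2 paths.
Via Marlow: 95% × 78% = 74.1%.
Direct stake: 22% = 22%.
Total: 74.1% + 22% = 96.1%.
Rounded: 96.10%.

96.10%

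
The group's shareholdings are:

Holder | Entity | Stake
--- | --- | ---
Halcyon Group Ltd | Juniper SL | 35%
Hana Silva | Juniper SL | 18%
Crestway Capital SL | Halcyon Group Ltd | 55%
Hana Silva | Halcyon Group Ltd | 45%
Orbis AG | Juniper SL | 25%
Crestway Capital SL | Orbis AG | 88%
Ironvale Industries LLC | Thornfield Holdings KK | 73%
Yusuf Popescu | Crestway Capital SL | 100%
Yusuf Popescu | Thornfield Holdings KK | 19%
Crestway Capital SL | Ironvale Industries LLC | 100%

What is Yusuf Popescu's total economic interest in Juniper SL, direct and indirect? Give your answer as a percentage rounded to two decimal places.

Yusuf reaches Juniper along 2 paths.
Via Crestway → Orbis: 100% × 88% × 25% = 22%.
Via Crestway → Halcyon: 100% × 55% × 35% = 19.25%.
Total: 22% + 19.25% = 41.25%.

41.25%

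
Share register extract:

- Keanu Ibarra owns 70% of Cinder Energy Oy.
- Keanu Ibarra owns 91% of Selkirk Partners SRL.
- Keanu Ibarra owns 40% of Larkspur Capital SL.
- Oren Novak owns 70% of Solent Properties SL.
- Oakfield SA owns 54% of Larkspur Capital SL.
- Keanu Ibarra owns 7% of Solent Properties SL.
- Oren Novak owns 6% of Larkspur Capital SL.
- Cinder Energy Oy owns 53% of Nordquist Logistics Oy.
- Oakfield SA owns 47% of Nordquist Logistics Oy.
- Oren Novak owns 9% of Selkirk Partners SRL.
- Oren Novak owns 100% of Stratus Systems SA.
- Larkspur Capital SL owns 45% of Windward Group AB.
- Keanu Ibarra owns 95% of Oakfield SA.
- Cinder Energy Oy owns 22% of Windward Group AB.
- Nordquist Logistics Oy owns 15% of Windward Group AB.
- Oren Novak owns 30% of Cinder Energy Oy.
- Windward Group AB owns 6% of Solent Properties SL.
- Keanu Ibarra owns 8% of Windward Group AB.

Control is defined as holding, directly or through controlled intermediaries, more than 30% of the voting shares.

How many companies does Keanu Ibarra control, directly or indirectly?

Keanu holds 70% of Cinder, so Keanu controls Cinder.
Keanu holds 95% of Oakfield, so Keanu controls Oakfield.
Cinder and Oakfield together hold 53% + 47% = 100% of Nordquist, so Keanu controls Nordquist.
Keanu and Oakfield together hold 40% + 54% = 94% of Larkspur, so Keanu controls Larkspur.
Keanu holds 91% of Selkirk, so Keanu controls Selkirk.
Cinder and Nordquist and Larkspur and Keanu together hold 22% + 15% + 45% + 8% = 90% of Windward, so Keanu controls Windward.
No other company's threshold is met.
Keanu controls 6 companies.

6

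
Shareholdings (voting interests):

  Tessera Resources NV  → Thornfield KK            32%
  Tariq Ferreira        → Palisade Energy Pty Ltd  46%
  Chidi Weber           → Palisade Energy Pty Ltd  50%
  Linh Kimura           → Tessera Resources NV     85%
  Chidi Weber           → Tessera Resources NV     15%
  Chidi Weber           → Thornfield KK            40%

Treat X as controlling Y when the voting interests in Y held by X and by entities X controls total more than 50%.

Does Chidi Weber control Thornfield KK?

No

Chidi's largest direct stake is 50% in Palisade, which does not meet the threshold, so Chidi controls no company.
In Thornfield, Chidi's side holds only 40%, not > 50%.
So Chidi does not control Thornfield.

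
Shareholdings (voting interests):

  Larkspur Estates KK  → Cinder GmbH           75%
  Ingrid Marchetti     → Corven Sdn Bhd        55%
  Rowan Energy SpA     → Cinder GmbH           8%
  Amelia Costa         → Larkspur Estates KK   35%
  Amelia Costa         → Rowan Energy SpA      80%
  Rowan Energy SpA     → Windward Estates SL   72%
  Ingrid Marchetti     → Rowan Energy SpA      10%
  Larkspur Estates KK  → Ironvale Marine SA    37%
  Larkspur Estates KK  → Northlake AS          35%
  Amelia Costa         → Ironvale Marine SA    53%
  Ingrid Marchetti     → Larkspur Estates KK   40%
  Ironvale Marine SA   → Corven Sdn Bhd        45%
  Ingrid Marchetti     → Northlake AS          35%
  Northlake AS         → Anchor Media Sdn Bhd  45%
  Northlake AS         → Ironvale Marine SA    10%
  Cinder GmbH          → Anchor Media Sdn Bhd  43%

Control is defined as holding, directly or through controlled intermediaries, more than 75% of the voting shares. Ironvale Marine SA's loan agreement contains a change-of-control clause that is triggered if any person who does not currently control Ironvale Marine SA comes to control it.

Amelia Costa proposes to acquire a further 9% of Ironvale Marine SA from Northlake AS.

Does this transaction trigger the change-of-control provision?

The purchase adds only to Amelia's holdings (Northlake's stake shrinks), so Amelia is the only person who could newly come to control Ironvale.
Amelia holds 80% of Rowan, so Amelia controls Rowan.
In Ironvale, Amelia's side holds only 53%, not > 75%.
So before the transaction, Amelia does not control Ironvale.
After the purchase, Amelia's direct stake in Ironvale rises to 53% + 9% = 62%, and Northlake's stake falls to 1%.
After the transaction, Amelia's side holds 62% of Ironvale, not > 75%, so Amelia still does not control Ironvale.
No new person acquires control, so the clause is not triggered.

No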